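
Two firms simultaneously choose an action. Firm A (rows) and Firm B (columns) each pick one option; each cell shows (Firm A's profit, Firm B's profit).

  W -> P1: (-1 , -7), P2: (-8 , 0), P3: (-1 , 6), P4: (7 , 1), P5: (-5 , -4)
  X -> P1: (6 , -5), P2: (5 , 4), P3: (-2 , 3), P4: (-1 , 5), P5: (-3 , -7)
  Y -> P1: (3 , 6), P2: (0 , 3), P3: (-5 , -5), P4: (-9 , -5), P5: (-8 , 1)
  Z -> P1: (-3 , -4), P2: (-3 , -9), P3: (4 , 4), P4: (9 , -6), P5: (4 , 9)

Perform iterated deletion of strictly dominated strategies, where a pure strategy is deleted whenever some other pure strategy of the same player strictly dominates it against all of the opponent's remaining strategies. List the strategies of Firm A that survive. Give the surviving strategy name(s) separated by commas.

For Firm A, X strictly dominates Y on the remaining columns (P1: 6>3, P2: 5>0, P3: -2>-5, P4: -1>-9, P5: -3>-8); eliminate Y.
Column P1 is eliminated: P3 beats it against every remaining row (W: 6>-7, X: 3>-5, Z: 4>-4).
Firm A's strategy W is strictly dominated by Z (P2: -3>-8, P3: 4>-1, P4: 9>7, P5: 4>-5) and is removed.
Firm B's strategy P2 is strictly dominated by P4 (X: 5>4, Z: -6>-9) and is removed.
Row X is eliminated: Z beats it against every remaining column (P3: 4>-2, P4: 9>-1, P5: 4>-3).
Firm B's strategy P3 is strictly dominated by P5 (Z: 9>4) and is removed.
Firm B's strategy P4 is strictly dominated by P5 (Z: 9>-6) and is removed.
Among the remaining strategies, none is strictly dominated by another pure strategy of the same player, so the elimination stops.
Surviving strategies — Firm A: {Z}; Firm B: {P5}.

Z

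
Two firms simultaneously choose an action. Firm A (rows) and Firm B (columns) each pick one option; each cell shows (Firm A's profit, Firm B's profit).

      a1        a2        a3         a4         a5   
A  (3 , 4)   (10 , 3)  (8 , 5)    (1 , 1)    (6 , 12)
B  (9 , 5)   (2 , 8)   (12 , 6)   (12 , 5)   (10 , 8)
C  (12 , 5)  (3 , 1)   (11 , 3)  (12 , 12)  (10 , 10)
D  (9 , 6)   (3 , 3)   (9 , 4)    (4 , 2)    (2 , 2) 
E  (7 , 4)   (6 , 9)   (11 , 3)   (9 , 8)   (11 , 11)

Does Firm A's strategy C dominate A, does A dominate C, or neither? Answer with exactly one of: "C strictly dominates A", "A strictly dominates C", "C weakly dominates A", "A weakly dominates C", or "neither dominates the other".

neither dominates the other

Compare C to A across each opponent action: a1: 12>3, a2: 3<10, a3: 11>8, a4: 12>1, a5: 10>6.
C does better at a1, a3, a4, a5 but worse at a2; neither strategy dominates the other.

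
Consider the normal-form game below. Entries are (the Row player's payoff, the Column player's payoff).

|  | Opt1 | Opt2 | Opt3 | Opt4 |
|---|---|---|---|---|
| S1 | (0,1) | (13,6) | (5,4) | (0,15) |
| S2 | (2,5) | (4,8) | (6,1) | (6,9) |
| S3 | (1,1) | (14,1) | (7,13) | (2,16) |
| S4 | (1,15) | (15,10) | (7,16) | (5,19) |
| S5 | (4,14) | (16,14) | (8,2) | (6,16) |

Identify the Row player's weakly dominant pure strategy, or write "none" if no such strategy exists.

S5

S5 vs S1: Opt1: 4>0, Opt2: 16>13, Opt3: 8>5, Opt4: 6>0.
S5 vs S2: Opt1: 4>2, Opt2: 16>4, Opt3: 8>6, Opt4: 6=6.
S5 vs S3: Opt1: 4>1, Opt2: 16>14, Opt3: 8>7, Opt4: 6>2.
S5 vs S4: Opt1: 4>1, Opt2: 16>15, Opt3: 8>7, Opt4: 6>5.
S5 is at least as good as every other strategy against every opponent action, so it is weakly dominant.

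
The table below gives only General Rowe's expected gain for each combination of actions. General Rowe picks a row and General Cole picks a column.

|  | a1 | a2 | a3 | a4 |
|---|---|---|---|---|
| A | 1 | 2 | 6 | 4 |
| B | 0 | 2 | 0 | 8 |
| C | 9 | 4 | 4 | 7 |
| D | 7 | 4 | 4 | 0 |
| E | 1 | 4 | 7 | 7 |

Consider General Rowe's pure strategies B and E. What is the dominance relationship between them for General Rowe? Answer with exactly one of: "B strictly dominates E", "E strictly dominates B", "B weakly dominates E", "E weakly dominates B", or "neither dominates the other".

neither dominates the other

B's payoffs vs E's, by General Cole's action — a1: 0<1, a2: 2<4, a3: 0<7, a4: 8>7.
B does better at a4 but worse at a1, a2, a3; neither strategy dominates the other.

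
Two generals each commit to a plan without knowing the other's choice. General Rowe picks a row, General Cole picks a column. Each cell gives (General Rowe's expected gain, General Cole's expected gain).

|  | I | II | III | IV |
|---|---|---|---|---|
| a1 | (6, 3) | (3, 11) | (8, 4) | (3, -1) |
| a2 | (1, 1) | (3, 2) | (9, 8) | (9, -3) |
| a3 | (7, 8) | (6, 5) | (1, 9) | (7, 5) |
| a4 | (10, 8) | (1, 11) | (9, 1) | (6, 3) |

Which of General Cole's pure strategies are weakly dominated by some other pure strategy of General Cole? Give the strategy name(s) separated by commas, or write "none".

I: no other strategy beats it everywhere (II at a3 (8>5); III at a4 (8>1); IV at a1 (3>-1)).
II: no other strategy beats it everywhere (I at a1 (11>3); III at a1 (11>4); IV at a1 (11>-1)).
III: no other strategy beats it everywhere (I at a1 (4>3); II at a2 (8>2); IV at a1 (4>-1)).
IV is weakly dominated by I (a1: 3>-1, a2: 1>-3, a3: 8>5, a4: 8>3).

IV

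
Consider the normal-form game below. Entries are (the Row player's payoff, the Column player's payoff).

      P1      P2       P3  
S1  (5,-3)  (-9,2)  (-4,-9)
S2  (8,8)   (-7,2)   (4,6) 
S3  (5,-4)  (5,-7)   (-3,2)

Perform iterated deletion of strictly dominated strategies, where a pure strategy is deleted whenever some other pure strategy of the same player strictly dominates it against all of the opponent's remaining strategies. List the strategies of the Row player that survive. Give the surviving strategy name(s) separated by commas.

The Row player's strategy S1 is strictly dominated by S2 (P1: 8>5, P2: -7>-9, P3: 4>-4) and is removed.
The Column player's strategy P2 is strictly dominated by P1 (S2: 8>2, S3: -4>-7) and is removed.
Row S3 is eliminated: S2 beats it against every remaining column (P1: 8>5, P3: 4>-3).
Column P3 is eliminated: P1 beats it against every remaining row (S2: 8>6).
Among the remaining strategies, none is strictly dominated by another pure strategy of the same player, so the elimination stops.
Surviving strategies — the Row player: {S2}; the Column player: {P1}.

S2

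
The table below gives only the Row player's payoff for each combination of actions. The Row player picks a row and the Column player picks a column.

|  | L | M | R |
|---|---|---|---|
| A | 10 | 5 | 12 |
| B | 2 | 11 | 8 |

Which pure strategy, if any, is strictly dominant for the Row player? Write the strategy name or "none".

none

A fails to dominate B at M (5<11).
B fails to dominate A at L (2<10).
No single strategy dominates all the others.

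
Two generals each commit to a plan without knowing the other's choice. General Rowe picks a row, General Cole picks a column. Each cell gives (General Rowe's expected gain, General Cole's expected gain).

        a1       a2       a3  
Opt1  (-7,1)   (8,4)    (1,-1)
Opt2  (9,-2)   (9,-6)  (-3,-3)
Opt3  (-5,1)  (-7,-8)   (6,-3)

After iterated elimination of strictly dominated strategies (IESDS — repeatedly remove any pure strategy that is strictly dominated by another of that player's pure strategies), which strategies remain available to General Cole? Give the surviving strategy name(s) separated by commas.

a1

General Cole's strategy a3 is strictly dominated by a1 (Opt1: 1>-1, Opt2: -2>-3, Opt3: 1>-3) and is removed.
Row Opt1 is eliminated: Opt2 beats it against every remaining column (a1: 9>-7, a2: 9>8).
For General Rowe, Opt2 strictly dominates Opt3 on the remaining columns (a1: 9>-5, a2: 9>-7); eliminate Opt3.
General Cole's strategy a2 is strictly dominated by a1 (Opt2: -2>-6) and is removed.
Among the remaining strategies, none is strictly dominated by another pure strategy of the same player, so the elimination stops.
Surviving strategies — General Rowe: {Opt2}; General Cole: {a1}.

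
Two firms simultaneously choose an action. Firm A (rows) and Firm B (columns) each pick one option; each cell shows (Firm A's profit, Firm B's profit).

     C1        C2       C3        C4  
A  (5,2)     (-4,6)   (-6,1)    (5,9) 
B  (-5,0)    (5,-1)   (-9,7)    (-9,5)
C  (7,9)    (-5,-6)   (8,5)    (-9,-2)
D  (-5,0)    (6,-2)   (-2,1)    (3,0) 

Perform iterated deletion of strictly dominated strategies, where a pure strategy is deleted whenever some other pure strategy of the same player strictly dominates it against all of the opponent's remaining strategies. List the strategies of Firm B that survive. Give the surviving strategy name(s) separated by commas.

C1, C3, C4

Column C2 is eliminated: C4 beats it against every remaining row (A: 9>6, B: 5>-1, C: -2>-6, D: 0>-2).
Firm A's strategy B is strictly dominated by A (C1: 5>-5, C3: -6>-9, C4: 5>-9) and is removed.
Among the remaining strategies, none is strictly dominated by another pure strategy of the same player, so the elimination stops.
Surviving strategies — Firm A: {A, C, D}; Firm B: {C1, C3, C4}.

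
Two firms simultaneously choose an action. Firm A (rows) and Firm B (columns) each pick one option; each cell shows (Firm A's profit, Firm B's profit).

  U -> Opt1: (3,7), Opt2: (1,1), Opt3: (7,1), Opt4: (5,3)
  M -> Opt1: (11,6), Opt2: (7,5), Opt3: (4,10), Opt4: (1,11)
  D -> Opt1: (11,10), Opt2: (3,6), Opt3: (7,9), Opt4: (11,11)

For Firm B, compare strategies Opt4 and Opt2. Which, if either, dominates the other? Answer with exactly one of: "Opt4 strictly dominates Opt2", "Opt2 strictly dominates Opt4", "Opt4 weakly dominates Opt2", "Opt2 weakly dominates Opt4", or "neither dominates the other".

Opt4 strictly dominates Opt2

Opt4's payoffs vs Opt2's, by Firm A's action — U: 3>1, M: 11>5, D: 11>6.
Every comparison favours Opt4, so Opt4 strictly dominates Opt2.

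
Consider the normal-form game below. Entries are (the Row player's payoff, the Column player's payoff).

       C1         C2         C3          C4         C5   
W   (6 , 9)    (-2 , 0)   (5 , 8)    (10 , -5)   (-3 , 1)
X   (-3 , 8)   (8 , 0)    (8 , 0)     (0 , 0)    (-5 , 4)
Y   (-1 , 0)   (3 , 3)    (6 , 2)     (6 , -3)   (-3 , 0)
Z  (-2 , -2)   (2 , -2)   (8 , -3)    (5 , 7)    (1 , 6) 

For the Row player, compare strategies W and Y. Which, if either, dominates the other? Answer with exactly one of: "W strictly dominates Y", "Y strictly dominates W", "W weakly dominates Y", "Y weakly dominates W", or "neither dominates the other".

neither dominates the other

Compare W to Y across each choice by the Column player: C1: 6>-1, C2: -2<3, C3: 5<6, C4: 10>6, C5: -3=-3.
W does better at C1, C4 but worse at C2, C3; neither strategy dominates the other.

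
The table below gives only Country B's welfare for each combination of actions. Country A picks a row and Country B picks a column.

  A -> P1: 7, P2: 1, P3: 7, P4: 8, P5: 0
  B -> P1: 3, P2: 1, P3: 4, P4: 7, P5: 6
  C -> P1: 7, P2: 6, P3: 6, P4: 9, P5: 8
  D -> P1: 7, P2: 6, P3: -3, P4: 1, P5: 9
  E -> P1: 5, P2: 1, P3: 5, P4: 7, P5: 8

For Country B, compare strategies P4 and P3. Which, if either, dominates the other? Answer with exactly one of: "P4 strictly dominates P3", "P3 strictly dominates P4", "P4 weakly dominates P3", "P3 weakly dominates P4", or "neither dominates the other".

P4 strictly dominates P3

P4's payoffs vs P3's, by Country A's action — A: 8>7, B: 7>4, C: 9>6, D: 1>-3, E: 7>5.
P4 gives a strictly higher payoff against every action of Country A, so P4 strictly dominates P3.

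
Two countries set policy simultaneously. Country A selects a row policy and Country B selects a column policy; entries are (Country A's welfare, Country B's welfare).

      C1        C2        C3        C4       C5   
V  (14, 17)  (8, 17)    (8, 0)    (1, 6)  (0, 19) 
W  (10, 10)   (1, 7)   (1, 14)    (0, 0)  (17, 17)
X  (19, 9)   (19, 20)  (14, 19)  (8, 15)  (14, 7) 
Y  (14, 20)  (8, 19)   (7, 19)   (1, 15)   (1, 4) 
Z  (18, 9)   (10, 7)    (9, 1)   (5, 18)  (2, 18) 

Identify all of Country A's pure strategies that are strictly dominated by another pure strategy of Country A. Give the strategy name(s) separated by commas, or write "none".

V, Y, Z

V is strictly dominated by X (C1: 19>14, C2: 19>8, C3: 14>8, C4: 8>1, C5: 14>0).
W: no other strategy beats it everywhere (V at C5 (17>0); X at C5 (17>14); Y at C5 (17>1); Z at C5 (17>2)).
X: no other strategy beats it everywhere (V at C1 (19>14); W at C1 (19>10); Y at C1 (19>14); Z at C1 (19>18)).
Y: dominated, since X does at least as well everywhere (C1: 19>14, C2: 19>8, C3: 14>7, C4: 8>1, C5: 14>1).
Z is strictly dominated by X (C1: 19>18, C2: 19>10, C3: 14>9, C4: 8>5, C5: 14>2).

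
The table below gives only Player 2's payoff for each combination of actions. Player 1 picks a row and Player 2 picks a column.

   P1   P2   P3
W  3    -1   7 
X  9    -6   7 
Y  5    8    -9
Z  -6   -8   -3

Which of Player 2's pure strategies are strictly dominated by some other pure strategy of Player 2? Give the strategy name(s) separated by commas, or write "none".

P1: no other strategy beats it everywhere (P2 at W (3>-1); P3 at X (9>7)).
P2 is not dominated — it holds its own against P1 at Y (8>5); P3 at Y (8>-9).
P3: no other strategy beats it everywhere (P1 at W (7>3); P2 at W (7>-1)).

none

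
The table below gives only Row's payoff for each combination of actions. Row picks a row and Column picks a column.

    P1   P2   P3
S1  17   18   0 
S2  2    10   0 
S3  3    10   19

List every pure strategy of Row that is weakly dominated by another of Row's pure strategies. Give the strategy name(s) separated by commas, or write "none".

S1 is not dominated — it holds its own against S2 at P1 (17>2); S3 at P1 (17>3).
S2: dominated, since S1 does at least as well everywhere (P1: 17>2, P2: 18>10, P3: 0=0).
S3 is not dominated — it holds its own against S1 at P3 (19>0); S2 at P1 (3>2).

S2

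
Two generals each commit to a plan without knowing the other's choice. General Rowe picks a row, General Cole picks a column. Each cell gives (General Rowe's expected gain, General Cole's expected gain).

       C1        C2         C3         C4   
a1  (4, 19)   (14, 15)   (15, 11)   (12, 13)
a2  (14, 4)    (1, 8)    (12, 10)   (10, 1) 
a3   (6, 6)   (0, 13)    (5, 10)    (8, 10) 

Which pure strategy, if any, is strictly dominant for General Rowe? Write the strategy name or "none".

a1 fails to dominate a2 at C1 (4<14).
a2 fails to dominate a1 at C2 (1<14).
a3 fails to dominate a1 at C2 (0<14).
No single strategy dominates all the others.

none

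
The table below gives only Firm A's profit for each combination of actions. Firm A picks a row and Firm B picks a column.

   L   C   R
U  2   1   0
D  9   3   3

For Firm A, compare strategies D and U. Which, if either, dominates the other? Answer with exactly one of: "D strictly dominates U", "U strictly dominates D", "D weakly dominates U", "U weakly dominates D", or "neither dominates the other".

D strictly dominates U

Compare D to U across every action of Firm B: L: 9>2, C: 3>1, R: 3>0.
D gives a strictly higher payoff against every action of Firm B, so D strictly dominates U.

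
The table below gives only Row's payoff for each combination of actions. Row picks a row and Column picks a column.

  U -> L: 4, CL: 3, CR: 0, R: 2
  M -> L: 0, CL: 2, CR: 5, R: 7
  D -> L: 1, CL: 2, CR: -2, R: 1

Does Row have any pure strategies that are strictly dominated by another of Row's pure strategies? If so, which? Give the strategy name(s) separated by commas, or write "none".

U: no other strategy beats it everywhere (M at L (4>0); D at L (4>1)).
Nothing dominates M: U at CR (5>0); D at CL (2=2).
D is strictly dominated by U (L: 4>1, CL: 3>2, CR: 0>-2, R: 2>1).

D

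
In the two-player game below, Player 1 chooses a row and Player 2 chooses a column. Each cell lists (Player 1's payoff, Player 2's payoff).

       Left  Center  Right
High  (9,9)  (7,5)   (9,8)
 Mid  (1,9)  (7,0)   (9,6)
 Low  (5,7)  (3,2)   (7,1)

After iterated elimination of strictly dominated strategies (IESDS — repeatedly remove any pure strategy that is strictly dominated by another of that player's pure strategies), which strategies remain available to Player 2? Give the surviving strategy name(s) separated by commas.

Left

Row Low is eliminated: High beats it against every remaining column (Left: 9>5, Center: 7>3, Right: 9>7).
Column Center is eliminated: Left beats it against every remaining row (High: 9>5, Mid: 9>0).
For Player 2, Left strictly dominates Right on the remaining rows (High: 9>8, Mid: 9>6); eliminate Right.
Player 1's strategy Mid is strictly dominated by High (Left: 9>1) and is removed.
Among the remaining strategies, none is strictly dominated by another pure strategy of the same player, so the elimination stops.
Surviving strategies — Player 1: {High}; Player 2: {Left}.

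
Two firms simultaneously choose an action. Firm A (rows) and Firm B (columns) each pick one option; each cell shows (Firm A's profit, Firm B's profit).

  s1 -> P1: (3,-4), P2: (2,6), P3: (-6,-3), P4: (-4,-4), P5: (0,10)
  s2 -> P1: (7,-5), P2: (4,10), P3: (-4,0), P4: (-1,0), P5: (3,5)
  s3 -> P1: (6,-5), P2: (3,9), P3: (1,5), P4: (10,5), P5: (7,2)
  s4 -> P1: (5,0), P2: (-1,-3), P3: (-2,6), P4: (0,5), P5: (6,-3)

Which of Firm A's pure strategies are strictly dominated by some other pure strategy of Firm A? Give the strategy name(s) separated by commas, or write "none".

s1 is strictly dominated by s2 (P1: 7>3, P2: 4>2, P3: -4>-6, P4: -1>-4, P5: 3>0).
s2: no other strategy beats it everywhere (s1 at P1 (7>3); s3 at P1 (7>6); s4 at P1 (7>5)).
s3 is not dominated — it holds its own against s1 at P1 (6>3); s2 at P3 (1>-4); s4 at P1 (6>5).
s4 is strictly dominated by s3 (P1: 6>5, P2: 3>-1, P3: 1>-2, P4: 10>0, P5: 7>6).

s1, s4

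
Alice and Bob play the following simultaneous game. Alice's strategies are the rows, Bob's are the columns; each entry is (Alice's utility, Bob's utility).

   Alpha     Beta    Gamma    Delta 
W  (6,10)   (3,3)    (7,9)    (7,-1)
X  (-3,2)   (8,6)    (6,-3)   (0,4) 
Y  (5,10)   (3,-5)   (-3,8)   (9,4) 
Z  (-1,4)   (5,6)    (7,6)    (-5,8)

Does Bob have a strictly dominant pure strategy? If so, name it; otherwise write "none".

none

Alpha fails to dominate Beta at X (2<6).
Beta fails to dominate Alpha at W (3<10).
Gamma fails to dominate Alpha at W (9<10).
Delta fails to dominate Alpha at W (-1<10).
No single strategy dominates all the others.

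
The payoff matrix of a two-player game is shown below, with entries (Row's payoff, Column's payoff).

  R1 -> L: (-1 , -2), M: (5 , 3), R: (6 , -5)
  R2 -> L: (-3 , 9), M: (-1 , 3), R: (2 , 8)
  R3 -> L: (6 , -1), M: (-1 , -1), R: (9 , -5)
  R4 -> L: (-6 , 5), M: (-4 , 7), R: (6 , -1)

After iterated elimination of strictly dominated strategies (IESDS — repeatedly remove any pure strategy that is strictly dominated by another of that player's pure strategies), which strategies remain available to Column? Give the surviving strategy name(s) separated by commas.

L, M

Row's strategy R2 is strictly dominated by R1 (L: -1>-3, M: 5>-1, R: 6>2) and is removed.
Row R4 is eliminated: R3 beats it against every remaining column (L: 6>-6, M: -1>-4, R: 9>6).
For Column, L strictly dominates R on the remaining rows (R1: -2>-5, R3: -1>-5); eliminate R.
Among the remaining strategies, none is strictly dominated by another pure strategy of the same player, so the elimination stops.
Surviving strategies — Row: {R1, R3}; Column: {L, M}.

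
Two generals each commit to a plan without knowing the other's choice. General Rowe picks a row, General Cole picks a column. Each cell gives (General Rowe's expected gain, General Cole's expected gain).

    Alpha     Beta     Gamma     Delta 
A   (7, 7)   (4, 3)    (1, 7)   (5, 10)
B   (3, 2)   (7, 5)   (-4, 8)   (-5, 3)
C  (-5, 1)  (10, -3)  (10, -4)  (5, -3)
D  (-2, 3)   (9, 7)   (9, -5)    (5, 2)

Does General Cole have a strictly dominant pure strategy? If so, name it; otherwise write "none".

Alpha fails to dominate Beta at B (2<5).
Beta fails to dominate Alpha at A (3<7).
Gamma fails to dominate Alpha at A (7=7).
Delta fails to dominate Alpha at C (-3<1).
No single strategy dominates all the others.

none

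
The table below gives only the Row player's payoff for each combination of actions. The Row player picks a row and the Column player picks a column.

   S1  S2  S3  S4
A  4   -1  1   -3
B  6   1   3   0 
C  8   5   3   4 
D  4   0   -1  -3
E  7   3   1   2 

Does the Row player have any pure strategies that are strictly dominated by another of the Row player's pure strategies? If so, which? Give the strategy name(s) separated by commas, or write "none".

A, D, E

B strictly dominates A — S1: 6>4, S2: 1>-1, S3: 3>1, S4: 0>-3.
Nothing dominates B: A at S1 (6>4); C at S3 (3=3); D at S1 (6>4); E at S3 (3>1).
Nothing dominates C: A at S1 (8>4); B at S1 (8>6); D at S1 (8>4); E at S1 (8>7).
D: dominated, since B does at least as well everywhere (S1: 6>4, S2: 1>0, S3: 3>-1, S4: 0>-3).
E is strictly dominated by C (S1: 8>7, S2: 5>3, S3: 3>1, S4: 4>2).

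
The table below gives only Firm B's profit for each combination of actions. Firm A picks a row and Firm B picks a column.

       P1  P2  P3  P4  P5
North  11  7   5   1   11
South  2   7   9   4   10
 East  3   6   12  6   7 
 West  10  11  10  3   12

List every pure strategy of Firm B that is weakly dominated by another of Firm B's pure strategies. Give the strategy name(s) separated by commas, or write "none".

P1: dominated, since P5 does at least as well everywhere (North: 11=11, South: 10>2, East: 7>3, West: 12>10).
P5 weakly dominates P2 — North: 11>7, South: 10>7, East: 7>6, West: 12>11.
Nothing dominates P3: P1 at South (9>2); P2 at South (9>7); P4 at North (5>1); P5 at East (12>7).
P4 is weakly dominated by P2 (North: 7>1, South: 7>4, East: 6=6, West: 11>3).
Nothing dominates P5: P1 at South (10>2); P2 at North (11>7); P3 at North (11>5); P4 at North (11>1).

P1, P2, P4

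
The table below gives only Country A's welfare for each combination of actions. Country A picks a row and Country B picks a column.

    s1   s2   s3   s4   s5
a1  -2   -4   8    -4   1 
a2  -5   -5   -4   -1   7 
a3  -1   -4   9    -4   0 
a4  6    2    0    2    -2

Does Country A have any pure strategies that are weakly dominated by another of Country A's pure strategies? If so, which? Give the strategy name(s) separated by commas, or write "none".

none

a1: no other strategy beats it everywhere (a2 at s1 (-2>-5); a3 at s5 (1>0); a4 at s3 (8>0)).
a2: no other strategy beats it everywhere (a1 at s4 (-1>-4); a3 at s4 (-1>-4); a4 at s5 (7>-2)).
a3 is not dominated — it holds its own against a1 at s1 (-1>-2); a2 at s1 (-1>-5); a4 at s3 (9>0).
a4: no other strategy beats it everywhere (a1 at s1 (6>-2); a2 at s1 (6>-5); a3 at s1 (6>-1)).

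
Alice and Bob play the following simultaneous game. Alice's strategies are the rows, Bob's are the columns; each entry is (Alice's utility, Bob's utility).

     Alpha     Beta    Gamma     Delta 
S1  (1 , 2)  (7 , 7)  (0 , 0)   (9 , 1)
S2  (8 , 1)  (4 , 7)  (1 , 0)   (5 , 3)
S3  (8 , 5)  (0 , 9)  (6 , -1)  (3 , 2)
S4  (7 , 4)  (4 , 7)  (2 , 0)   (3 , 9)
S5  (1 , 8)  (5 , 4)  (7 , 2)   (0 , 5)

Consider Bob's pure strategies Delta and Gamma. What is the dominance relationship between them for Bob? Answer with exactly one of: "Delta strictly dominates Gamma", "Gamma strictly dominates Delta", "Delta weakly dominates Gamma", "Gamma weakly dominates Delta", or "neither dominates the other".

Delta strictly dominates Gamma

Compare Delta to Gamma across every action of Alice: S1: 1>0, S2: 3>0, S3: 2>-1, S4: 9>0, S5: 5>2.
Every comparison favours Delta, so Delta strictly dominates Gamma.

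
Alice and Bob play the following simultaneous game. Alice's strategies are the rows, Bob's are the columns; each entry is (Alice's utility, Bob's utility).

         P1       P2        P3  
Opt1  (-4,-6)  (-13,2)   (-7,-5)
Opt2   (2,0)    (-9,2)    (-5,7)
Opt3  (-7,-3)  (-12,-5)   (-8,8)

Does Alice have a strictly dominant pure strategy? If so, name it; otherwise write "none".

Opt2

Opt2 vs Opt1: P1: 2>-4, P2: -9>-13, P3: -5>-7.
Opt2 vs Opt3: P1: 2>-7, P2: -9>-12, P3: -5>-8.
Opt2 strictly beats every other strategy against every opponent action, so it is strictly dominant.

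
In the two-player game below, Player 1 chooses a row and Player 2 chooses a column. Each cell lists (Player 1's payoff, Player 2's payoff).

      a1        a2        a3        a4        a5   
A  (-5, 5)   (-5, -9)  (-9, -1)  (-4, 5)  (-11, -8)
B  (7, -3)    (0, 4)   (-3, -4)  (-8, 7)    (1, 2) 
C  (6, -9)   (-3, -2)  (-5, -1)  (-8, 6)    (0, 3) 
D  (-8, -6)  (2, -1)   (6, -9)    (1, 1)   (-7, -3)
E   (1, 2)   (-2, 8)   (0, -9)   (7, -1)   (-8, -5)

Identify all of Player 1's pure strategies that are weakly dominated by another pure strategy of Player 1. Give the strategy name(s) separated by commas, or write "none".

A: dominated, since E does at least as well everywhere (a1: 1>-5, a2: -2>-5, a3: 0>-9, a4: 7>-4, a5: -8>-11).
B is not dominated — it holds its own against A at a1 (7>-5); C at a1 (7>6); D at a1 (7>-8); E at a1 (7>1).
B weakly dominates C — a1: 7>6, a2: 0>-3, a3: -3>-5, a4: -8=-8, a5: 1>0.
D is not dominated — it holds its own against A at a2 (2>-5); B at a2 (2>0); C at a2 (2>-3); E at a2 (2>-2).
E is not dominated — it holds its own against A at a1 (1>-5); B at a3 (0>-3); C at a2 (-2>-3); D at a1 (1>-8).

A, C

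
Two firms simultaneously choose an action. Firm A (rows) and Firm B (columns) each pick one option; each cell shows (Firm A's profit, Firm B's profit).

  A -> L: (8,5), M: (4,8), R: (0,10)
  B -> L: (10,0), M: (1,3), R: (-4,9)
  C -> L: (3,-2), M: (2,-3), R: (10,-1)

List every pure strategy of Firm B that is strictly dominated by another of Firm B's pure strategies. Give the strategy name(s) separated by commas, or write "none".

L, M

L: dominated, since R does at least as well everywhere (A: 10>5, B: 9>0, C: -1>-2).
M is strictly dominated by R (A: 10>8, B: 9>3, C: -1>-3).
R is not dominated — it holds its own against L at A (10>5); M at A (10>8).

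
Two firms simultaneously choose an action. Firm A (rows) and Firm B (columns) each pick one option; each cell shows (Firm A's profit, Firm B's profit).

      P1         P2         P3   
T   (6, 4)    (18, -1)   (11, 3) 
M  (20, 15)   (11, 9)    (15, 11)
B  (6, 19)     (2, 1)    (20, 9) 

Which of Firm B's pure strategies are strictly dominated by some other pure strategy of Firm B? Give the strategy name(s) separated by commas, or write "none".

Nothing dominates P1: P2 at T (4>-1); P3 at T (4>3).
P2 is strictly dominated by P1 (T: 4>-1, M: 15>9, B: 19>1).
P1 strictly dominates P3 — T: 4>3, M: 15>11, B: 19>9.

P2, P3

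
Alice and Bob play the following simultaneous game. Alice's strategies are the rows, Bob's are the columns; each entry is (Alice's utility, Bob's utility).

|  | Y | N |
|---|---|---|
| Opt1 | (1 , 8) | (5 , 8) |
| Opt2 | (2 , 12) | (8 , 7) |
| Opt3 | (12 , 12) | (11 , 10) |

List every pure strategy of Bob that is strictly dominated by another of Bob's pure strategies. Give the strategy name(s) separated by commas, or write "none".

none

Y is not dominated — it holds its own against N at Opt1 (8=8).
N is not dominated — it holds its own against Y at Opt1 (8=8).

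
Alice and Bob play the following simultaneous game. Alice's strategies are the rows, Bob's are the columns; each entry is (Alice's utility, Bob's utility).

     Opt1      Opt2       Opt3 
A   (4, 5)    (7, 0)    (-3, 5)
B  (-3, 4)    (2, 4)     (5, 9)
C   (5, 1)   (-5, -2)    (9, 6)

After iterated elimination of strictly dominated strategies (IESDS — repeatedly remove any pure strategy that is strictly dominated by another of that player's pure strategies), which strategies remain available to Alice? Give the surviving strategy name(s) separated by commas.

C

Bob's strategy Opt2 is strictly dominated by Opt3 (A: 5>0, B: 9>4, C: 6>-2) and is removed.
Row A is eliminated: C beats it against every remaining column (Opt1: 5>4, Opt3: 9>-3).
For Alice, C strictly dominates B on the remaining columns (Opt1: 5>-3, Opt3: 9>5); eliminate B.
Column Opt1 is eliminated: Opt3 beats it against every remaining row (C: 6>1).
Among the remaining strategies, none is strictly dominated by another pure strategy of the same player, so the elimination stops.
Surviving strategies — Alice: {C}; Bob: {Opt3}.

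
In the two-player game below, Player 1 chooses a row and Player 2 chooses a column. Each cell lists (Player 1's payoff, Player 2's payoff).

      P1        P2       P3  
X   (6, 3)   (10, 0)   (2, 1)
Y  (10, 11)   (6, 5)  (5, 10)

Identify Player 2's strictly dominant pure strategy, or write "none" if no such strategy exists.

P1 vs P2: X: 3>0, Y: 11>5.
P1 vs P3: X: 3>1, Y: 11>10.
P1 strictly beats every other strategy against every opponent action, so it is strictly dominant.

P1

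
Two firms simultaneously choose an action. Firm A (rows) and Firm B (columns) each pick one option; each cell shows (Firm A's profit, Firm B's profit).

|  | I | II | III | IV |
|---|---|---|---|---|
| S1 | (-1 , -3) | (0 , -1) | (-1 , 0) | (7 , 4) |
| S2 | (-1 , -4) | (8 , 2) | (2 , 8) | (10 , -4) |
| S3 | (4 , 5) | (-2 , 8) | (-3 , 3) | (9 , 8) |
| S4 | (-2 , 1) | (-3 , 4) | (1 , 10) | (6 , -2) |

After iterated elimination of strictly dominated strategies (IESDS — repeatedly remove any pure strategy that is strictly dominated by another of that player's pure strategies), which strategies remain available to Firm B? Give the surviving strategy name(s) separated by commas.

Row S4 is eliminated: S2 beats it against every remaining column (I: -1>-2, II: 8>-3, III: 2>1, IV: 10>6).
For Firm B, II strictly dominates I on the remaining rows (S1: -1>-3, S2: 2>-4, S3: 8>5); eliminate I.
Row S1 is eliminated: S2 beats it against every remaining column (II: 8>0, III: 2>-1, IV: 10>7).
For Firm A, S2 strictly dominates S3 on the remaining columns (II: 8>-2, III: 2>-3, IV: 10>9); eliminate S3.
Firm B's strategy II is strictly dominated by III (S2: 8>2) and is removed.
Firm B's strategy IV is strictly dominated by III (S2: 8>-4) and is removed.
Among the remaining strategies, none is strictly dominated by another pure strategy of the same player, so the elimination stops.
Surviving strategies — Firm A: {S2}; Firm B: {III}.

III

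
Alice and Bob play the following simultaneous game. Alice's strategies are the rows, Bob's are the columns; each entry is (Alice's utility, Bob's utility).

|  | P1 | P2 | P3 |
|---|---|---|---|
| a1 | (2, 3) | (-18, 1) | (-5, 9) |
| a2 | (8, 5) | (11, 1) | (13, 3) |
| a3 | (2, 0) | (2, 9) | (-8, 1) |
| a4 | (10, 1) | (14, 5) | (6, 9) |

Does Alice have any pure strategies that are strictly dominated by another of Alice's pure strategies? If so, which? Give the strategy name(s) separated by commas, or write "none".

a2 strictly dominates a1 — P1: 8>2, P2: 11>-18, P3: 13>-5.
Nothing dominates a2: a1 at P1 (8>2); a3 at P1 (8>2); a4 at P3 (13>6).
a3: dominated, since a2 does at least as well everywhere (P1: 8>2, P2: 11>2, P3: 13>-8).
Nothing dominates a4: a1 at P1 (10>2); a2 at P1 (10>8); a3 at P1 (10>2).

a1, a3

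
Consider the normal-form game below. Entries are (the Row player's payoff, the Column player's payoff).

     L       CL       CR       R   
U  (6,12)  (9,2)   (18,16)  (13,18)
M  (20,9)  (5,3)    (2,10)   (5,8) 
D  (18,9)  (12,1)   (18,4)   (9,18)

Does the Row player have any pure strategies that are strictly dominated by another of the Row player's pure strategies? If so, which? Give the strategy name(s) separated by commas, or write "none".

none

U: no other strategy beats it everywhere (M at CL (9>5); D at CR (18=18)).
M is not dominated — it holds its own against U at L (20>6); D at L (20>18).
Nothing dominates D: U at L (18>6); M at CL (12>5).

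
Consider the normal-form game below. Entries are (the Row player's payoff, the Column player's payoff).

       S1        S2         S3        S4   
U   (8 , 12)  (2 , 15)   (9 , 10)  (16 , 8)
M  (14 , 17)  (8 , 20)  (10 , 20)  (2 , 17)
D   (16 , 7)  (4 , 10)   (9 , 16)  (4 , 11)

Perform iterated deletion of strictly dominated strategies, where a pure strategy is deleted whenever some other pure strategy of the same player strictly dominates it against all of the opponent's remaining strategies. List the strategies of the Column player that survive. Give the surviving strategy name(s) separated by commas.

S2, S3

Column S1 is eliminated: S2 beats it against every remaining row (U: 15>12, M: 20>17, D: 10>7).
For the Column player, S3 strictly dominates S4 on the remaining rows (U: 10>8, M: 20>17, D: 16>11); eliminate S4.
Row U is eliminated: M beats it against every remaining column (S2: 8>2, S3: 10>9).
For the Row player, M strictly dominates D on the remaining columns (S2: 8>4, S3: 10>9); eliminate D.
Among the remaining strategies, none is strictly dominated by another pure strategy of the same player, so the elimination stops.
Surviving strategies — the Row player: {M}; the Column player: {S2, S3}.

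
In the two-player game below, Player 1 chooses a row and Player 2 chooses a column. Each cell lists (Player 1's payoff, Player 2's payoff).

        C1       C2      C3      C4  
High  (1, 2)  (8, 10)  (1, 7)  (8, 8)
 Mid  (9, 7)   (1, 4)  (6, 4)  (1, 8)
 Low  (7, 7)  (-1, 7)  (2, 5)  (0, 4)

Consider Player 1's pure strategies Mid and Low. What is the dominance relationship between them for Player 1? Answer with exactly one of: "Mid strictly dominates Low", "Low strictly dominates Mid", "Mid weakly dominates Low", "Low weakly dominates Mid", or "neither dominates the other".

Mid strictly dominates Low

Mid's payoffs vs Low's, by Player 2's action — C1: 9>7, C2: 1>-1, C3: 6>2, C4: 1>0.
Mid gives a strictly higher payoff against each opponent action, so Mid strictly dominates Low.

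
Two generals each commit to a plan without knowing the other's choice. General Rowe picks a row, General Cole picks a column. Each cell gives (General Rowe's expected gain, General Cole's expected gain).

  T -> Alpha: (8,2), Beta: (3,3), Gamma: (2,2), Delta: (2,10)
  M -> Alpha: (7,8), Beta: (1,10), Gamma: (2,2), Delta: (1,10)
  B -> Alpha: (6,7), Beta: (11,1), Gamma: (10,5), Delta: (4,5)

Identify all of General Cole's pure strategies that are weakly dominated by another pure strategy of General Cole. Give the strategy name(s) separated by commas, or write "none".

Alpha is not dominated — it holds its own against Beta at B (7>1); Gamma at M (8>2); Delta at B (7>5).
Delta weakly dominates Beta — T: 10>3, M: 10=10, B: 5>1.
Alpha weakly dominates Gamma — T: 2=2, M: 8>2, B: 7>5.
Delta is not dominated — it holds its own against Alpha at T (10>2); Beta at T (10>3); Gamma at T (10>2).

Beta, Gamma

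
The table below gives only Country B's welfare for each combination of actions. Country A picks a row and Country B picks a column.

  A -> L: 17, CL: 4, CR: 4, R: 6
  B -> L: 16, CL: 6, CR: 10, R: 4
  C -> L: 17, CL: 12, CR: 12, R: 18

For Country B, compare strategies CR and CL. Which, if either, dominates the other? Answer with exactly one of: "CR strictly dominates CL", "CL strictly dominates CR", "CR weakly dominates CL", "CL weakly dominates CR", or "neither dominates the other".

CR's payoffs vs CL's, by Country A's action — A: 4=4, B: 10>6, C: 12=12.
CR is at least as good everywhere and strictly better somewhere (tied only at A, C), so CR weakly but not strictly dominates CL.

CR weakly dominates CL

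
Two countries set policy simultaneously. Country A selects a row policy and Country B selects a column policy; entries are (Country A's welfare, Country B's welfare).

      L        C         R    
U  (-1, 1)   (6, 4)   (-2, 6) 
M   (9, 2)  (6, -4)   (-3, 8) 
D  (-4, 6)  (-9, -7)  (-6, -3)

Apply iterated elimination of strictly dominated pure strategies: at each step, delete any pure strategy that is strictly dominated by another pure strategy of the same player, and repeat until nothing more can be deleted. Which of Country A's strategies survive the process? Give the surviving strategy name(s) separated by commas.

For Country A, U strictly dominates D on the remaining columns (L: -1>-4, C: 6>-9, R: -2>-6); eliminate D.
Country B's strategy L is strictly dominated by R (U: 6>1, M: 8>2) and is removed.
Column C is eliminated: R beats it against every remaining row (U: 6>4, M: 8>-4).
For Country A, U strictly dominates M on the remaining columns (R: -2>-3); eliminate M.
Among the remaining strategies, none is strictly dominated by another pure strategy of the same player, so the elimination stops.
Surviving strategies — Country A: {U}; Country B: {R}.

U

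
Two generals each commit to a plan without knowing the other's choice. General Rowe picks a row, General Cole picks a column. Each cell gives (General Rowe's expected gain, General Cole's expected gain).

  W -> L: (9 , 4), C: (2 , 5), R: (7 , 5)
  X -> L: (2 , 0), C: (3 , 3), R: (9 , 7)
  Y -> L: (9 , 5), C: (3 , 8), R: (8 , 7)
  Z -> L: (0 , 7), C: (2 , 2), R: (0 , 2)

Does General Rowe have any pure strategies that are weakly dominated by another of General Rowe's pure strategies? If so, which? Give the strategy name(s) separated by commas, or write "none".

W is weakly dominated by Y (L: 9=9, C: 3>2, R: 8>7).
X: no other strategy beats it everywhere (W at C (3>2); Y at R (9>8); Z at L (2>0)).
Y: no other strategy beats it everywhere (W at C (3>2); X at L (9>2); Z at L (9>0)).
Z: dominated, since W does at least as well everywhere (L: 9>0, C: 2=2, R: 7>0).

W, Z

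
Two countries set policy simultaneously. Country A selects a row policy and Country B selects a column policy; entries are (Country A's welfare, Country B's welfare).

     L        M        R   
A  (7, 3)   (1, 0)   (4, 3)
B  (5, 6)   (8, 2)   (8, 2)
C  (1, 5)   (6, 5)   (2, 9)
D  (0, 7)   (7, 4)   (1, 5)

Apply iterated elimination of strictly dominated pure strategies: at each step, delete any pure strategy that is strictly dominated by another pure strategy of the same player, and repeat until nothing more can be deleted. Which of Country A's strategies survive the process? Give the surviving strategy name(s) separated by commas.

A, B

For Country A, B strictly dominates C on the remaining columns (L: 5>1, M: 8>6, R: 8>2); eliminate C.
Country A's strategy D is strictly dominated by B (L: 5>0, M: 8>7, R: 8>1) and is removed.
Column M is eliminated: L beats it against every remaining row (A: 3>0, B: 6>2).
Among the remaining strategies, none is strictly dominated by another pure strategy of the same player, so the elimination stops.
Surviving strategies — Country A: {A, B}; Country B: {L, R}.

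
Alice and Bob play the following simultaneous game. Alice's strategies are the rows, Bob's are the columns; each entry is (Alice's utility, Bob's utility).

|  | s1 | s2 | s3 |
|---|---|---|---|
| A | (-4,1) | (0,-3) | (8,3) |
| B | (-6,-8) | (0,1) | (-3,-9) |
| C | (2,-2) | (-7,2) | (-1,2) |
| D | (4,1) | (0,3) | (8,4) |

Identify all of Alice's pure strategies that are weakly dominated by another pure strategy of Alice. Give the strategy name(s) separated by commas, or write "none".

A, B, C

A is weakly dominated by D (s1: 4>-4, s2: 0=0, s3: 8=8).
B: dominated, since A does at least as well everywhere (s1: -4>-6, s2: 0=0, s3: 8>-3).
D weakly dominates C — s1: 4>2, s2: 0>-7, s3: 8>-1.
D: no other strategy beats it everywhere (A at s1 (4>-4); B at s1 (4>-6); C at s1 (4>2)).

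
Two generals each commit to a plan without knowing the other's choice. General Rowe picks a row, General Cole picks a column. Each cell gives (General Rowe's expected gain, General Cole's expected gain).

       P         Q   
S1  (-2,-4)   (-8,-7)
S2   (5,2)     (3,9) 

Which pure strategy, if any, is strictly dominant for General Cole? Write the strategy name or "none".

none

P fails to dominate Q at S2 (2<9).
Q fails to dominate P at S1 (-7<-4).
No single strategy dominates all the others.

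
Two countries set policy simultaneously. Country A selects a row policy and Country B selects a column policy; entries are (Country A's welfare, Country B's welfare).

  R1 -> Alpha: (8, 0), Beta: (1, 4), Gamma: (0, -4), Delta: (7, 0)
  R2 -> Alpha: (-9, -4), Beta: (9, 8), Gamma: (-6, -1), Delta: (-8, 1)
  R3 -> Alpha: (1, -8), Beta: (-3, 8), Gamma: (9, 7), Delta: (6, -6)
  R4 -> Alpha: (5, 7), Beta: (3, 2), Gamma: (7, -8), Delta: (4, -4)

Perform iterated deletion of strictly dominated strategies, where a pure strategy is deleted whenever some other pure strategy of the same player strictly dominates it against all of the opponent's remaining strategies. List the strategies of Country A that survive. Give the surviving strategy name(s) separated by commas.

Country B's strategy Gamma is strictly dominated by Beta (R1: 4>-4, R2: 8>-1, R3: 8>7, R4: 2>-8) and is removed.
Country A's strategy R3 is strictly dominated by R1 (Alpha: 8>1, Beta: 1>-3, Delta: 7>6) and is removed.
Column Delta is eliminated: Beta beats it against every remaining row (R1: 4>0, R2: 8>1, R4: 2>-4).
Among the remaining strategies, none is strictly dominated by another pure strategy of the same player, so the elimination stops.
Surviving strategies — Country A: {R1, R2, R4}; Country B: {Alpha, Beta}.

R1, R2, R4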